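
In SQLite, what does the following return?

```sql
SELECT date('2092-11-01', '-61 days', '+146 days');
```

2093-01-25

Applying '-61 days' to 2092-11-01: counting 61 days back gives 2092-09-01.
Applying '+146 days' to 2092-09-01: counting 146 days forward gives 2093-01-25.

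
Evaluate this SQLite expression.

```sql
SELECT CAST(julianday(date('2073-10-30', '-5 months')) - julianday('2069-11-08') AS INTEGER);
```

1299

Adding -5 months to 2073-10-30 gives 2073-05-30.
22 days remain in November 2069 after the 8th (30 − 8).
Full months from December 2069 through April 2073 contribute their day counts.
Then 30 days into May 2073.
Total: 22 + 31 + 31 + 28 + 31 + 30 + 31 + 30 + 31 + 31 + 30 + 31 + 30 + 31 + 31 + 28 + 31 + 30 + 31 + 30 + 31 + 31 + 30 + 31 + 30 + 31 + 31 + 29 + 31 + 30 + 31 + 30 + 31 + 31 + 30 + 31 + 30 + 31 + 31 + 28 + 31 + 30 + 30 = 1299.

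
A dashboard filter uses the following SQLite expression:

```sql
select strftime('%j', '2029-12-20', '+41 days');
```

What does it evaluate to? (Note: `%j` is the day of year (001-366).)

First apply '+41 days': 2029-12-20 → 2030-01-30.
Day-of-year for 2030-01-30: days since 2030-01-01 inclusive = 30, zero-padded to 030.

030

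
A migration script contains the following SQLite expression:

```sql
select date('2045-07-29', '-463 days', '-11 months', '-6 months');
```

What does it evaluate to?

Applying '-463 days' to 2045-07-29: counting 463 days back gives 2044-04-22.
Adding -11 months to 2044-04-22 gives 2043-05-22.
Adding -6 months to 2043-05-22 gives 2042-11-22.

2042-11-22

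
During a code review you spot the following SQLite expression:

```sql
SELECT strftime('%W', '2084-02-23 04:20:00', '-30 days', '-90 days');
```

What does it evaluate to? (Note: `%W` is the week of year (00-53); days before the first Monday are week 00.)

First apply '-30 days', '-90 days': 2084-02-23 04:20:00 → 2083-10-26 04:20:00.
2083-10-26 is a Tuesday. SQLite's %W counts Mondays since the year started; the result is 43.

43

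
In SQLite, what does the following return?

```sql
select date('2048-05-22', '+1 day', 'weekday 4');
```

Advancing 1 more day within May lands on 2048-05-23.
`weekday 4` advances to the next Thursday; 2048-05-23 is a Saturday, so it moves forward to 2048-05-28.

2048-05-28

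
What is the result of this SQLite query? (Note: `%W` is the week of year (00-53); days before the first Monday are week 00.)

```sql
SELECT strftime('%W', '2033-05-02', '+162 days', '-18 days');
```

First apply '+162 days', '-18 days': 2033-05-02 → 2033-09-23.
2033-09-23 is a Friday. SQLite's %W counts Mondays since the year started; the result is 38.

38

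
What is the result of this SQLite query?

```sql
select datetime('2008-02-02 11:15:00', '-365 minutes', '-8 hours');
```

365 minutes = 6h 5m; -365 minutes from 2008-02-02 11:15:00 is 2008-02-02 05:10:00.
-8 hours from 2008-02-02 05:10:00 is 2008-02-01 21:10:00 (crosses midnight).

2008-02-01 21:10:00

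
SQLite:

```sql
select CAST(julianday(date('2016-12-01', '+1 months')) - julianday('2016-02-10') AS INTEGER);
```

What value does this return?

326

Adding +1 month to 2016-12-01 gives 2017-01-01.
19 days remain in February 2016 after the 10th (29 − 10).
Full months from March 2016 through December 2016 contribute their day counts.
Then 1 day into January 2017.
Total: 19 + 31 + 30 + 31 + 30 + 31 + 31 + 30 + 31 + 30 + 31 + 1 = 326.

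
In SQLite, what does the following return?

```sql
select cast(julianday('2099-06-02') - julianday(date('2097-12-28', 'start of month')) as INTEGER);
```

`start of month` rewinds 2097-12-28 to 2097-12-01.
30 days remain in December 2097 after the 1st (31 − 1).
Full months from January 2098 through May 2099 contribute their day counts.
Then 2 days into June 2099.
Total: 30 + 31 + 28 + 31 + 30 + 31 + 30 + 31 + 31 + 30 + 31 + 30 + 31 + 31 + 28 + 31 + 30 + 31 + 2 = 548.

548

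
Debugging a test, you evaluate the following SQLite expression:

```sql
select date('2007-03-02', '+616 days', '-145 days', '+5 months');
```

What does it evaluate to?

Applying '+616 days' to 2007-03-02: counting 616 days forward gives 2008-11-07.
Applying '-145 days' to 2008-11-07: counting 145 days back gives 2008-06-15.
Adding +5 months to 2008-06-15 gives 2008-11-15.

2008-11-15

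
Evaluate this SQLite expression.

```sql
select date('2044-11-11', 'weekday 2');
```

2044-11-15

`weekday 2` advances to the next Tuesday; 2044-11-11 is a Friday, so it moves forward to 2044-11-15.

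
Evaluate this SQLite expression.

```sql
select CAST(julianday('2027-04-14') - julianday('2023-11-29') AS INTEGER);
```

1232

1 day remains in November 2023 after the 29th (30 − 29).
Full months from December 2023 through March 2027 contribute their day counts.
Then 14 days into April 2027.
Total: 1 + 31 + 31 + 29 + 31 + 30 + 31 + 30 + 31 + 31 + 30 + 31 + 30 + 31 + 31 + 28 + 31 + 30 + 31 + 30 + 31 + 31 + 30 + 31 + 30 + 31 + 31 + 28 + 31 + 30 + 31 + 30 + 31 + 31 + 30 + 31 + 30 + 31 + 31 + 28 + 31 + 14 = 1232.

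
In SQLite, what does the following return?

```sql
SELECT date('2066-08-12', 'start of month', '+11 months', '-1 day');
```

`start of month` rewinds 2066-08-12 to 2066-08-01.
Adding +11 months to 2066-08-01 gives 2067-07-01.
Going back 1 day from 2067-07-01 reaches 2067-06-30 (last day of June, 30 days).

2067-06-30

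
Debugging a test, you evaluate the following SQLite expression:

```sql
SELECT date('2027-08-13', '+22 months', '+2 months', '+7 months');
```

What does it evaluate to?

2030-03-13

Adding +22 months to 2027-08-13 gives 2029-06-13.
Adding +2 months to 2029-06-13 gives 2029-08-13.
Adding +7 months to 2029-08-13 gives 2030-03-13.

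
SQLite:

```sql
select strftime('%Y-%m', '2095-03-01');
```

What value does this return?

2095-03

`%Y-%m` extracts the year-month: 2095-03.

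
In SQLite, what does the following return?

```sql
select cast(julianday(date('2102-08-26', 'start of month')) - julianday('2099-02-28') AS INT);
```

`start of month` rewinds 2102-08-26 to 2102-08-01.
0 days remain in February 2099 after the 28th (28 − 28).
Full months from March 2099 through July 2102 contribute their day counts.
Then 1 day into August 2102.
Total: 0 + 31 + 30 + 31 + 30 + 31 + 31 + 30 + 31 + 30 + 31 + 31 + 28 + 31 + 30 + 31 + 30 + 31 + 31 + 30 + 31 + 30 + 31 + 31 + 28 + 31 + 30 + 31 + 30 + 31 + 31 + 30 + 31 + 30 + 31 + 31 + 28 + 31 + 30 + 31 + 30 + 31 + 1 = 1249.

1249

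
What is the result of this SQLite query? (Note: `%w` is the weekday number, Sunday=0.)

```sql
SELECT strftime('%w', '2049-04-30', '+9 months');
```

0

First apply '+9 months': 2049-04-30 → 2050-01-30.
2050-01-30 is a Sunday; with Sunday=0 that is 0.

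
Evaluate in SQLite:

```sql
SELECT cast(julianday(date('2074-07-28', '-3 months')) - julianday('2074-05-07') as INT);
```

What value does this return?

Adding -3 months to 2074-07-28 gives 2074-04-28.
2 days remain in April 2074 after the 28th (30 − 28).
Then 7 days into May 2074.
Total: 2 + 7 = 9.
The subtraction is earlier − later, so the result is −9 → -9.

-9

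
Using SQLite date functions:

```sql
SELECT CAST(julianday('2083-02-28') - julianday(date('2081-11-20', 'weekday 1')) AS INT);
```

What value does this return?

`weekday 1` advances to the next Monday; 2081-11-20 is a Thursday, so it moves forward to 2081-11-24.
6 days remain in November 2081 after the 24th (30 − 24).
Full months from December 2081 through January 2083 contribute their day counts.
Then 28 days into February 2083.
Total: 6 + 31 + 31 + 28 + 31 + 30 + 31 + 30 + 31 + 31 + 30 + 31 + 30 + 31 + 31 + 28 = 461.

461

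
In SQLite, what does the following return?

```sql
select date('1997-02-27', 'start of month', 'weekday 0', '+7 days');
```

`start of month` rewinds 1997-02-27 to 1997-02-01.
`weekday 0` advances to the next Sunday; 1997-02-01 is a Saturday, so it moves forward to 1997-02-02.
Advancing 7 more days within February lands on 1997-02-09.

1997-02-09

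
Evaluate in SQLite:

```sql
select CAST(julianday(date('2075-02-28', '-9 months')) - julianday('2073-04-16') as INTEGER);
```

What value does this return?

Adding -9 months to 2075-02-28 gives 2074-05-28.
14 days remain in April 2073 after the 16th (30 − 16).
Full months from May 2073 through April 2074 contribute their day counts.
Then 28 days into May 2074.
Total: 14 + 31 + 30 + 31 + 31 + 30 + 31 + 30 + 31 + 31 + 28 + 31 + 30 + 28 = 407.

407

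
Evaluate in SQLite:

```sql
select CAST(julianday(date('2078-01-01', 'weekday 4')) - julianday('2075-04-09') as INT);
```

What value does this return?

1003

`weekday 4` advances to the next Thursday; 2078-01-01 is a Saturday, so it moves forward to 2078-01-06.
21 days remain in April 2075 after the 9th (30 − 9).
Full months from May 2075 through December 2077 contribute their day counts.
Then 6 days into January 2078.
Total: 21 + 31 + 30 + 31 + 31 + 30 + 31 + 30 + 31 + 31 + 29 + 31 + 30 + 31 + 30 + 31 + 31 + 30 + 31 + 30 + 31 + 31 + 28 + 31 + 30 + 31 + 30 + 31 + 31 + 30 + 31 + 30 + 31 + 6 = 1003.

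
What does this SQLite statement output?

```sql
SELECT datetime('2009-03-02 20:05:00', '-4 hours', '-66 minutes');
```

-4 hours from 2009-03-02 20:05:00 is 2009-03-02 16:05:00.
66 minutes = 1h 6m; -66 minutes from 2009-03-02 16:05:00 is 2009-03-02 14:59:00.

2009-03-02 14:59:00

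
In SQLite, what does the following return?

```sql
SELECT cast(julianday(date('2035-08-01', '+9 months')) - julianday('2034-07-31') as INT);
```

Adding +9 months to 2035-08-01 gives 2036-05-01.
0 days remain in July 2034 after the 31st (31 − 31).
Full months from August 2034 through April 2036 contribute their day counts.
Then 1 day into May 2036.
Total: 0 + 31 + 30 + 31 + 30 + 31 + 31 + 28 + 31 + 30 + 31 + 30 + 31 + 31 + 30 + 31 + 30 + 31 + 31 + 29 + 31 + 30 + 1 = 640.

640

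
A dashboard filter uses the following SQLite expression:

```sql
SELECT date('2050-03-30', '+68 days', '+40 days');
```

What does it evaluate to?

2050-07-16

Applying '+68 days' to 2050-03-30: counting 68 days forward gives 2050-06-06.
June 2050 has 30 days; 24 remain after the 6th, so 25 days reach 2050-07-01.
Advancing 15 more days within July lands on 2050-07-16.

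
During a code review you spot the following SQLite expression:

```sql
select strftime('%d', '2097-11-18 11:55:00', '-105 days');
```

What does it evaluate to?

05

First apply '-105 days': 2097-11-18 11:55:00 → 2097-08-05 11:55:00.
`%d` extracts the 2-digit day of month: 05.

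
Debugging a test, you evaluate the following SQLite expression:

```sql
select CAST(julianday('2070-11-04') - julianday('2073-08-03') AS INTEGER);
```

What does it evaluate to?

26 days remain in November 2070 after the 4th (30 − 4).
Full months from December 2070 through July 2073 contribute their day counts.
Then 3 days into August 2073.
Total: 26 + 31 + 31 + 28 + 31 + 30 + 31 + 30 + 31 + 31 + 30 + 31 + 30 + 31 + 31 + 29 + 31 + 30 + 31 + 30 + 31 + 31 + 30 + 31 + 30 + 31 + 31 + 28 + 31 + 30 + 31 + 30 + 31 + 3 = 1003.
The subtraction is earlier − later, so the result is −1003 → -1003.

-1003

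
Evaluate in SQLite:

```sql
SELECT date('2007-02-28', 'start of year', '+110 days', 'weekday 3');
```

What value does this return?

2007-04-25

`start of year` rewinds 2007-02-28 to 2007-01-01.
Applying '+110 days' to 2007-01-01: counting 110 days forward gives 2007-04-21.
`weekday 3` advances to the next Wednesday; 2007-04-21 is a Saturday, so it moves forward to 2007-04-25.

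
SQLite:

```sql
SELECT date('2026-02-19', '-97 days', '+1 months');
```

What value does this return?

Applying '-97 days' to 2026-02-19: counting 97 days back gives 2025-11-14.
Adding +1 month to 2025-11-14 gives 2025-12-14.

2025-12-14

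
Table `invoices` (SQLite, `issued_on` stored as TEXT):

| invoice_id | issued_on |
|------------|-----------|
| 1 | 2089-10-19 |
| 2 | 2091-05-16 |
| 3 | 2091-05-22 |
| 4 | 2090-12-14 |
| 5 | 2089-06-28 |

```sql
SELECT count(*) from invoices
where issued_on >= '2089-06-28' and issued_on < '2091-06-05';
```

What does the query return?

Rows in [2089-06-28, 2091-06-05): 2089-10-19, 2091-05-16, 2091-05-22, 2090-12-14, 2089-06-28 → 5 rows.

5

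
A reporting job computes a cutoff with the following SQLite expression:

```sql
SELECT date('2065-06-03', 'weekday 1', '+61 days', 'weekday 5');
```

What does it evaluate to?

`weekday 1` advances to the next Monday; 2065-06-03 is a Wednesday, so it moves forward to 2065-06-08.
Applying '+61 days' to 2065-06-08: counting 61 days forward gives 2065-08-08.
`weekday 5` advances to the next Friday; 2065-08-08 is a Saturday, so it moves forward to 2065-08-14.

2065-08-14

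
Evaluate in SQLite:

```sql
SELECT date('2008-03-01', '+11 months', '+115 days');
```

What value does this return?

Adding +11 months to 2008-03-01 gives 2009-02-01.
Applying '+115 days' to 2009-02-01: counting 115 days forward gives 2009-05-27.

2009-05-27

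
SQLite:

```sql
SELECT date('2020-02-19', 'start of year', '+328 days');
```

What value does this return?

2020-11-24

`start of year` rewinds 2020-02-19 to 2020-01-01.
Applying '+328 days' to 2020-01-01: counting 328 days forward gives 2020-11-24.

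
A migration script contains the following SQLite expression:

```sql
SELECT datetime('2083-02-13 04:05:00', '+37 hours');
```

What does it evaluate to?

+37 hours from 2083-02-13 04:05:00 is 2083-02-14 17:05:00 (crosses midnight).

2083-02-14 17:05:00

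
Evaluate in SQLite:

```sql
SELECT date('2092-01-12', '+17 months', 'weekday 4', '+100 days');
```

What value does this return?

Adding +17 months to 2092-01-12 gives 2093-06-12.
`weekday 4` advances to the next Thursday; 2093-06-12 is a Friday, so it moves forward to 2093-06-18.
Applying '+100 days' to 2093-06-18: counting 100 days forward gives 2093-09-26.

2093-09-26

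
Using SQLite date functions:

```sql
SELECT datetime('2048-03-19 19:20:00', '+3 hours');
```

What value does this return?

2048-03-19 22:20:00

+3 hours from 2048-03-19 19:20:00 is 2048-03-19 22:20:00.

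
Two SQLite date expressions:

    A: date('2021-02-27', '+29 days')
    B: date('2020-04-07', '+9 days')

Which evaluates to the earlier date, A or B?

A = 2021-03-28.
B = 2020-04-16.
B is earlier.

B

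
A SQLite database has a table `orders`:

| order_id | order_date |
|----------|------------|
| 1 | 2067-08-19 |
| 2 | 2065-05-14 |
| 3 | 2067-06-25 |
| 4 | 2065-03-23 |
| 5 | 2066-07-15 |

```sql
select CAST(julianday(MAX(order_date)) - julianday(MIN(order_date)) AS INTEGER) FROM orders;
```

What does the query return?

879

MIN = 2065-03-23, MAX = 2067-08-19.
8 days remain in March 2065 after the 23rd (31 − 23).
Full months from April 2065 through July 2067 contribute their day counts.
Then 19 days into August 2067.
Total: 8 + 30 + 31 + 30 + 31 + 31 + 30 + 31 + 30 + 31 + 31 + 28 + 31 + 30 + 31 + 30 + 31 + 31 + 30 + 31 + 30 + 31 + 31 + 28 + 31 + 30 + 31 + 30 + 31 + 19 = 879.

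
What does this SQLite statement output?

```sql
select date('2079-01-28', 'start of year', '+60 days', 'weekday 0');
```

2079-03-05

`start of year` rewinds 2079-01-28 to 2079-01-01.
Applying '+60 days' to 2079-01-01: counting 60 days forward gives 2079-03-02.
`weekday 0` advances to the next Sunday; 2079-03-02 is a Thursday, so it moves forward to 2079-03-05.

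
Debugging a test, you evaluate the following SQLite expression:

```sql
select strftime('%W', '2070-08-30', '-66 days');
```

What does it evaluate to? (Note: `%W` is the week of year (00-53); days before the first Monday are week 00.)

25

First apply '-66 days': 2070-08-30 → 2070-06-25.
2070-06-25 is a Wednesday. SQLite's %W counts Mondays since the year started; the result is 25.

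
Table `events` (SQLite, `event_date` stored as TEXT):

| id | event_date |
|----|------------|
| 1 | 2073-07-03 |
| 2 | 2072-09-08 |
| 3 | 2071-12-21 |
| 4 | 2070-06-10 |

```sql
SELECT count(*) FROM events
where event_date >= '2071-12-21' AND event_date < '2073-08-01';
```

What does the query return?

3

Rows in [2071-12-21, 2073-08-01): 2073-07-03, 2072-09-08, 2071-12-21 → 3 rows.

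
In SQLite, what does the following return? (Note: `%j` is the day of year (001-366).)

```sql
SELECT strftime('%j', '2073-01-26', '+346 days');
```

First apply '+346 days': 2073-01-26 → 2074-01-07.
Day-of-year for 2074-01-07: days since 2074-01-01 inclusive = 7, zero-padded to 007.

007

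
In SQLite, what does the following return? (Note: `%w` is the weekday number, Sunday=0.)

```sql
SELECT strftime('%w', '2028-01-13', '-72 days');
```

2

First apply '-72 days': 2028-01-13 → 2027-11-02.
2027-11-02 is a Tuesday; with Sunday=0 that is 2.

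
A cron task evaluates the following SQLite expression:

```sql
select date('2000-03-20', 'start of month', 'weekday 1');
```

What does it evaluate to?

2000-03-06

`start of month` rewinds 2000-03-20 to 2000-03-01.
`weekday 1` advances to the next Monday; 2000-03-01 is a Wednesday, so it moves forward to 2000-03-06.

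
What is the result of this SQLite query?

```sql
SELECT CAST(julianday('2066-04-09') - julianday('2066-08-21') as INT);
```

21 days remain in April 2066 after the 9th (30 − 9).
May 2066: 31 days.
June 2066: 30 days.
July 2066: 31 days.
Then 21 days into August 2066.
Total: 21 + 31 + 30 + 31 + 21 = 134.
The subtraction is earlier − later, so the result is −134 → -134.

-134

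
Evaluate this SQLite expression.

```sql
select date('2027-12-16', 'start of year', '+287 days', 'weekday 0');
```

`start of year` rewinds 2027-12-16 to 2027-01-01.
Applying '+287 days' to 2027-01-01: counting 287 days forward gives 2027-10-15.
`weekday 0` advances to the next Sunday; 2027-10-15 is a Friday, so it moves forward to 2027-10-17.

2027-10-17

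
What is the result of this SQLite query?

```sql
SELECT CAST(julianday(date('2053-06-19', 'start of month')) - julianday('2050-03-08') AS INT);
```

`start of month` rewinds 2053-06-19 to 2053-06-01.
23 days remain in March 2050 after the 8th (31 − 8).
Full months from April 2050 through May 2053 contribute their day counts.
Then 1 day into June 2053.
Total: 23 + 30 + 31 + 30 + 31 + 31 + 30 + 31 + 30 + 31 + 31 + 28 + 31 + 30 + 31 + 30 + 31 + 31 + 30 + 31 + 30 + 31 + 31 + 29 + 31 + 30 + 31 + 30 + 31 + 31 + 30 + 31 + 30 + 31 + 31 + 28 + 31 + 30 + 31 + 1 = 1181.

1181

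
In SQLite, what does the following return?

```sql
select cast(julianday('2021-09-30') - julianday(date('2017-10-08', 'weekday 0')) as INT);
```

`weekday 0` advances to the next Sunday; 2017-10-08 is already a Sunday, so it stays at 2017-10-08.
23 days remain in October 2017 after the 8th (31 − 8).
Full months from November 2017 through August 2021 contribute their day counts.
Then 30 days into September 2021.
Total: 23 + 30 + 31 + 31 + 28 + 31 + 30 + 31 + 30 + 31 + 31 + 30 + 31 + 30 + 31 + 31 + 28 + 31 + 30 + 31 + 30 + 31 + 31 + 30 + 31 + 30 + 31 + 31 + 29 + 31 + 30 + 31 + 30 + 31 + 31 + 30 + 31 + 30 + 31 + 31 + 28 + 31 + 30 + 31 + 30 + 31 + 31 + 30 = 1453.

1453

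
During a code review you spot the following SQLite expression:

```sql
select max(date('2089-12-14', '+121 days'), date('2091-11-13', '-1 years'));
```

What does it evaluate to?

date('2089-12-14', '+121 days') → 2090-04-14.
date('2091-11-13', '-1 years') → 2090-11-13.
Later of the two is 2090-11-13.

2090-11-13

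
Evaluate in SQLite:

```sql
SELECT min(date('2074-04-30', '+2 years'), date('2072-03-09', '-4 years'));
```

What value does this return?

2068-03-09

date('2074-04-30', '+2 years') → 2076-04-30.
date('2072-03-09', '-4 years') → 2068-03-09.
Earlier of the two is 2068-03-09.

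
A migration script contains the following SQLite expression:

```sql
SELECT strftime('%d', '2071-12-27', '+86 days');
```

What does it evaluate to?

22

First apply '+86 days': 2071-12-27 → 2072-03-22.
`%d` extracts the 2-digit day of month: 22.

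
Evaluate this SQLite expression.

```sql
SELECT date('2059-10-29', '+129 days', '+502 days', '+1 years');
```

2062-07-21

Applying '+129 days' to 2059-10-29: counting 129 days forward gives 2060-03-06.
Applying '+502 days' to 2060-03-06: counting 502 days forward gives 2061-07-21.
Adding +1 year to 2061-07-21 gives 2062-07-21.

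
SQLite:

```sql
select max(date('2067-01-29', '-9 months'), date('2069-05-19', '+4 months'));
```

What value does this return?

2069-09-19

date('2067-01-29', '-9 months') → 2066-04-29.
date('2069-05-19', '+4 months') → 2069-09-19.
Later of the two is 2069-09-19.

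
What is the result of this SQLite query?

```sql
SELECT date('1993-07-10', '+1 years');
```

1994-07-10

Adding +1 year to 1993-07-10 gives 1994-07-10.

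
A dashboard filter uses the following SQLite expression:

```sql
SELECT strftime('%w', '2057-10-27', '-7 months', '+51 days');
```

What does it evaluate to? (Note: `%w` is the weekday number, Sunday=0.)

First apply '-7 months', '+51 days': 2057-10-27 → 2057-05-17.
2057-05-17 is a Thursday; with Sunday=0 that is 4.

4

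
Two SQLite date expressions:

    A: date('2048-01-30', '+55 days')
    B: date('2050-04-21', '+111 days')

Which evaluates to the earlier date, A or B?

A = 2048-03-25.
B = 2050-08-10.
A is earlier.

A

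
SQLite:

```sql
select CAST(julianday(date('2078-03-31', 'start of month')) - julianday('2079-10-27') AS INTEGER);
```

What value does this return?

-605

`start of month` rewinds 2078-03-31 to 2078-03-01.
30 days remain in March 2078 after the 1st (31 − 1).
Full months from April 2078 through September 2079 contribute their day counts.
Then 27 days into October 2079.
Total: 30 + 30 + 31 + 30 + 31 + 31 + 30 + 31 + 30 + 31 + 31 + 28 + 31 + 30 + 31 + 30 + 31 + 31 + 30 + 27 = 605.
The subtraction is earlier − later, so the result is −605 → -605.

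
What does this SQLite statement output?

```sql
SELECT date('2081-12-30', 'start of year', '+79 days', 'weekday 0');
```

2081-03-23

`start of year` rewinds 2081-12-30 to 2081-01-01.
Applying '+79 days' to 2081-01-01: counting 79 days forward gives 2081-03-21.
`weekday 0` advances to the next Sunday; 2081-03-21 is a Friday, so it moves forward to 2081-03-23.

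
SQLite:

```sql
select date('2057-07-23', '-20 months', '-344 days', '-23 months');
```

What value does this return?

2053-01-14

Adding -20 months to 2057-07-23 gives 2055-11-23.
Applying '-344 days' to 2055-11-23: counting 344 days back gives 2054-12-14.
Adding -23 months to 2054-12-14 gives 2053-01-14.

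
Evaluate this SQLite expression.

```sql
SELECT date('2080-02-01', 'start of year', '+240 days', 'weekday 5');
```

`start of year` rewinds 2080-02-01 to 2080-01-01.
Applying '+240 days' to 2080-01-01: counting 240 days forward gives 2080-08-28.
`weekday 5` advances to the next Friday; 2080-08-28 is a Wednesday, so it moves forward to 2080-08-30.

2080-08-30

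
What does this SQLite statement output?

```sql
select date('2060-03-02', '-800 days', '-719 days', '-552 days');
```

2054-07-01

Applying '-800 days' to 2060-03-02: counting 800 days back gives 2057-12-23.
Applying '-719 days' to 2057-12-23: counting 719 days back gives 2056-01-04.
Applying '-552 days' to 2056-01-04: counting 552 days back gives 2054-07-01.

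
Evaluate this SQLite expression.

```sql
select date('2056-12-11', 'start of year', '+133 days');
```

`start of year` rewinds 2056-12-11 to 2056-01-01.
Applying '+133 days' to 2056-01-01: counting 133 days forward gives 2056-05-13.

2056-05-13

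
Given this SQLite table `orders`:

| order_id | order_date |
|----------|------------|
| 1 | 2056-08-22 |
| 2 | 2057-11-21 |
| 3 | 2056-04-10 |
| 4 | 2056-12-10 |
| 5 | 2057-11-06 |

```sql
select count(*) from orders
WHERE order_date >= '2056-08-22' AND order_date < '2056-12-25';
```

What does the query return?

Rows in [2056-08-22, 2056-12-25): 2056-08-22, 2056-12-10 → 2 rows.

2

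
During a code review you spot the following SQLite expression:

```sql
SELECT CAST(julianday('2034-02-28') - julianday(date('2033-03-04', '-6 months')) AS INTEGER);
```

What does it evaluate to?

542

Adding -6 months to 2033-03-04 gives 2032-09-04.
26 days remain in September 2032 after the 4th (30 − 4).
Full months from October 2032 through January 2034 contribute their day counts.
Then 28 days into February 2034.
Total: 26 + 31 + 30 + 31 + 31 + 28 + 31 + 30 + 31 + 30 + 31 + 31 + 30 + 31 + 30 + 31 + 31 + 28 = 542.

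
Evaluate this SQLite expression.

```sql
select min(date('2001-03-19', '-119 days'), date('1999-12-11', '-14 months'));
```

date('2001-03-19', '-119 days') → 2000-11-20.
date('1999-12-11', '-14 months') → 1998-10-11.
Earlier of the two is 1998-10-11.

1998-10-11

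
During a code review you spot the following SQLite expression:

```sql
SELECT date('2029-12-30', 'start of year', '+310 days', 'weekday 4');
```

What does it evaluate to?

`start of year` rewinds 2029-12-30 to 2029-01-01.
Applying '+310 days' to 2029-01-01: counting 310 days forward gives 2029-11-07.
`weekday 4` advances to the next Thursday; 2029-11-07 is a Wednesday, so it moves forward to 2029-11-08.

2029-11-08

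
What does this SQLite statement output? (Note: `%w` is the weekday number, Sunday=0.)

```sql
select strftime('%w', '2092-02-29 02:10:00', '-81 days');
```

First apply '-81 days': 2092-02-29 02:10:00 → 2091-12-10 02:10:00.
2091-12-10 is a Monday; with Sunday=0 that is 1.

1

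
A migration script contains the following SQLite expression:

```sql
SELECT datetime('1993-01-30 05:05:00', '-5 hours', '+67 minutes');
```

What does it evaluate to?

1993-01-30 01:12:00

-5 hours from 1993-01-30 05:05:00 is 1993-01-30 00:05:00.
67 minutes = 1h 7m; +67 minutes from 1993-01-30 00:05:00 is 1993-01-30 01:12:00.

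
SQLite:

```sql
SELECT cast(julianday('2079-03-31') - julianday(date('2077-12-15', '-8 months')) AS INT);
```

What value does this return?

715

Adding -8 months to 2077-12-15 gives 2077-04-15.
15 days remain in April 2077 after the 15th (30 − 15).
Full months from May 2077 through February 2079 contribute their day counts.
Then 31 days into March 2079.
Total: 15 + 31 + 30 + 31 + 31 + 30 + 31 + 30 + 31 + 31 + 28 + 31 + 30 + 31 + 30 + 31 + 31 + 30 + 31 + 30 + 31 + 31 + 28 + 31 = 715.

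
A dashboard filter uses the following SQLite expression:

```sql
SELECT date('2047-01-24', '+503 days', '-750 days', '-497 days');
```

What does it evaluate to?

2045-01-10

Applying '+503 days' to 2047-01-24: counting 503 days forward gives 2048-06-10.
Applying '-750 days' to 2048-06-10: counting 750 days back gives 2046-05-22.
Applying '-497 days' to 2046-05-22: counting 497 days back gives 2045-01-10.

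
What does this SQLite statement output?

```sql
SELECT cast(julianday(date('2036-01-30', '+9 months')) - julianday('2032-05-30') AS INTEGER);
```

Adding +9 months to 2036-01-30 gives 2036-10-30.
1 day remains in May 2032 after the 30th (31 − 30).
Full months from June 2032 through September 2036 contribute their day counts.
Then 30 days into October 2036.
Total: 1 + 30 + 31 + 31 + 30 + 31 + 30 + 31 + 31 + 28 + 31 + 30 + 31 + 30 + 31 + 31 + 30 + 31 + 30 + 31 + 31 + 28 + 31 + 30 + 31 + 30 + 31 + 31 + 30 + 31 + 30 + 31 + 31 + 28 + 31 + 30 + 31 + 30 + 31 + 31 + 30 + 31 + 30 + 31 + 31 + 29 + 31 + 30 + 31 + 30 + 31 + 31 + 30 + 30 = 1614.

1614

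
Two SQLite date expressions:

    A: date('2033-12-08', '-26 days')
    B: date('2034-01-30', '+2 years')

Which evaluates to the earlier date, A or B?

A = 2033-11-12.
B = 2036-01-30.
A is earlier.

A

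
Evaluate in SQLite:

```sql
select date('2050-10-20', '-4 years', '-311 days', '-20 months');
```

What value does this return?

Adding -4 years to 2050-10-20 gives 2046-10-20.
Applying '-311 days' to 2046-10-20: counting 311 days back gives 2045-12-13.
Adding -20 months to 2045-12-13 gives 2044-04-13.

2044-04-13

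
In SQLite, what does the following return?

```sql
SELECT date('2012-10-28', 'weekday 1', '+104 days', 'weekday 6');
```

2013-02-16

`weekday 1` advances to the next Monday; 2012-10-28 is a Sunday, so it moves forward to 2012-10-29.
Applying '+104 days' to 2012-10-29: counting 104 days forward gives 2013-02-10.
`weekday 6` advances to the next Saturday; 2013-02-10 is a Sunday, so it moves forward to 2013-02-16.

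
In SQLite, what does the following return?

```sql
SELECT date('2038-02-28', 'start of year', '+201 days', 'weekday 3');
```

2038-07-21

`start of year` rewinds 2038-02-28 to 2038-01-01.
Applying '+201 days' to 2038-01-01: counting 201 days forward gives 2038-07-21.
`weekday 3` advances to the next Wednesday; 2038-07-21 is already a Wednesday, so it stays at 2038-07-21.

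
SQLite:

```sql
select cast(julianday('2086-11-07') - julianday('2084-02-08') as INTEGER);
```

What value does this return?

21 days remain in February 2084 after the 8th (29 − 8).
Full months from March 2084 through October 2086 contribute their day counts.
Then 7 days into November 2086.
Total: 21 + 31 + 30 + 31 + 30 + 31 + 31 + 30 + 31 + 30 + 31 + 31 + 28 + 31 + 30 + 31 + 30 + 31 + 31 + 30 + 31 + 30 + 31 + 31 + 28 + 31 + 30 + 31 + 30 + 31 + 31 + 30 + 31 + 7 = 1003.

1003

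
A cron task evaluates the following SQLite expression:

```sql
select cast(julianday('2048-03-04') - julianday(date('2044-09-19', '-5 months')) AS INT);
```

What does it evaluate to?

1415

Adding -5 months to 2044-09-19 gives 2044-04-19.
11 days remain in April 2044 after the 19th (30 − 19).
Full months from May 2044 through February 2048 contribute their day counts.
Then 4 days into March 2048.
Total: 11 + 31 + 30 + 31 + 31 + 30 + 31 + 30 + 31 + 31 + 28 + 31 + 30 + 31 + 30 + 31 + 31 + 30 + 31 + 30 + 31 + 31 + 28 + 31 + 30 + 31 + 30 + 31 + 31 + 30 + 31 + 30 + 31 + 31 + 28 + 31 + 30 + 31 + 30 + 31 + 31 + 30 + 31 + 30 + 31 + 31 + 29 + 4 = 1415.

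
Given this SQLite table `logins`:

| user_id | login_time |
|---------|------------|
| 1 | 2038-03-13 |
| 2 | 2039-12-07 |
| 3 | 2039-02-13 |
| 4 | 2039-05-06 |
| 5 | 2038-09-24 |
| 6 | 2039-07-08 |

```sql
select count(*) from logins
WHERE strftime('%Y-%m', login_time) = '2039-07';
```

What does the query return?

1

Rows with year-month 2039-07: 2039-07-08 → 1.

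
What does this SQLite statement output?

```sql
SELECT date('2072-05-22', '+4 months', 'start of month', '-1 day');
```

2072-08-31

Adding +4 months to 2072-05-22 gives 2072-09-22.
`start of month` rewinds 2072-09-22 to 2072-09-01.
Going back 1 day from 2072-09-01 reaches 2072-08-31 (last day of August, 31 days).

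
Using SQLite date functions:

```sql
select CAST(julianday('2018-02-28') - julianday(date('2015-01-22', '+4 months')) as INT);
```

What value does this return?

1013

Adding +4 months to 2015-01-22 gives 2015-05-22.
9 days remain in May 2015 after the 22nd (31 − 22).
Full months from June 2015 through January 2018 contribute their day counts.
Then 28 days into February 2018.
Total: 9 + 30 + 31 + 31 + 30 + 31 + 30 + 31 + 31 + 29 + 31 + 30 + 31 + 30 + 31 + 31 + 30 + 31 + 30 + 31 + 31 + 28 + 31 + 30 + 31 + 30 + 31 + 31 + 30 + 31 + 30 + 31 + 31 + 28 = 1013.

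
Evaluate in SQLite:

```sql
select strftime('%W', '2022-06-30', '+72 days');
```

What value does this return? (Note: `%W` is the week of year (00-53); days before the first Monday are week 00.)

First apply '+72 days': 2022-06-30 → 2022-09-10.
2022-09-10 is a Saturday. SQLite's %W counts Mondays since the year started; the result is 36.

36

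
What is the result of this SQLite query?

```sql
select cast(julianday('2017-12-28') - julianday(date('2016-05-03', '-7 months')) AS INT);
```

Adding -7 months to 2016-05-03 gives 2015-10-03.
28 days remain in October 2015 after the 3rd (31 − 3).
Full months from November 2015 through November 2017 contribute their day counts.
Then 28 days into December 2017.
Total: 28 + 30 + 31 + 31 + 29 + 31 + 30 + 31 + 30 + 31 + 31 + 30 + 31 + 30 + 31 + 31 + 28 + 31 + 30 + 31 + 30 + 31 + 31 + 30 + 31 + 30 + 28 = 817.

817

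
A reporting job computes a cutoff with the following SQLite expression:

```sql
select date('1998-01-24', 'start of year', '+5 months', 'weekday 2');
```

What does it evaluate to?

1998-06-02

`start of year` rewinds 1998-01-24 to 1998-01-01.
Adding +5 months to 1998-01-01 gives 1998-06-01.
`weekday 2` advances to the next Tuesday; 1998-06-01 is a Monday, so it moves forward to 1998-06-02.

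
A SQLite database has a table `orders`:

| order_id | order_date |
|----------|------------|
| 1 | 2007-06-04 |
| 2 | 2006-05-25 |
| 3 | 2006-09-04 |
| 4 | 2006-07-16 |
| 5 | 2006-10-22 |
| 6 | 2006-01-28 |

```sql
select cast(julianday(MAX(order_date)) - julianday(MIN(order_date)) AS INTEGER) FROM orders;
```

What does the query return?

MIN = 2006-01-28, MAX = 2007-06-04.
3 days remain in January 2006 after the 28th (31 − 28).
Full months from February 2006 through May 2007 contribute their day counts.
Then 4 days into June 2007.
Total: 3 + 28 + 31 + 30 + 31 + 30 + 31 + 31 + 30 + 31 + 30 + 31 + 31 + 28 + 31 + 30 + 31 + 4 = 492.

492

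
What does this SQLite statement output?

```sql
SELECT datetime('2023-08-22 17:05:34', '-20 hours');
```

-20 hours from 2023-08-22 17:05:34 is 2023-08-21 21:05:34 (crosses midnight).

2023-08-21 21:05:34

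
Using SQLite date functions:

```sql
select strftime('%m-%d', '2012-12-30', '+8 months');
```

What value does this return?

First apply '+8 months': 2012-12-30 → 2013-08-30.
`%m-%d` extracts the month-day: 08-30.

08-30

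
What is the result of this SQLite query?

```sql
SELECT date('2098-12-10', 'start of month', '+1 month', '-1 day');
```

`start of month` rewinds 2098-12-10 to 2098-12-01.
Adding +1 month to 2098-12-01 gives 2099-01-01.
Going back 1 day from 2099-01-01 reaches 2098-12-31 (last day of December, 31 days).

2098-12-31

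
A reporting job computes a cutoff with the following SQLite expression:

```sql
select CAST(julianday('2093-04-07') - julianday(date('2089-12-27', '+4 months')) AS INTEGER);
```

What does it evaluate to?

1076

Adding +4 months to 2089-12-27 gives 2090-04-27.
3 days remain in April 2090 after the 27th (30 − 27).
Full months from May 2090 through March 2093 contribute their day counts.
Then 7 days into April 2093.
Total: 3 + 31 + 30 + 31 + 31 + 30 + 31 + 30 + 31 + 31 + 28 + 31 + 30 + 31 + 30 + 31 + 31 + 30 + 31 + 30 + 31 + 31 + 29 + 31 + 30 + 31 + 30 + 31 + 31 + 30 + 31 + 30 + 31 + 31 + 28 + 31 + 7 = 1076.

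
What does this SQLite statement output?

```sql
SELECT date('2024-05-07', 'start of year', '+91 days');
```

`start of year` rewinds 2024-05-07 to 2024-01-01.
Applying '+91 days' to 2024-01-01: counting 91 days forward gives 2024-04-01.

2024-04-01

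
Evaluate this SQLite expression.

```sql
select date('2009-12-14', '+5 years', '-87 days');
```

2014-09-18

Adding +5 years to 2009-12-14 gives 2014-12-14.
Applying '-87 days' to 2014-12-14: counting 87 days back gives 2014-09-18.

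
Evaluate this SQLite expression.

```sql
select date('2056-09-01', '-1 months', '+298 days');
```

Adding -1 month to 2056-09-01 gives 2056-08-01.
Applying '+298 days' to 2056-08-01: counting 298 days forward gives 2057-05-26.

2057-05-26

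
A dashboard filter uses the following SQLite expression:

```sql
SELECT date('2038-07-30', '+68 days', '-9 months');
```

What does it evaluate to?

Applying '+68 days' to 2038-07-30: counting 68 days forward gives 2038-10-06.
Adding -9 months to 2038-10-06 gives 2038-01-06.

2038-01-06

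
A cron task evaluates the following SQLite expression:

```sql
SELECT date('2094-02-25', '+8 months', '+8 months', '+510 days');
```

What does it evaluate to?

2096-11-16

Adding +8 months to 2094-02-25 gives 2094-10-25.
Adding +8 months to 2094-10-25 gives 2095-06-25.
Applying '+510 days' to 2095-06-25: counting 510 days forward gives 2096-11-16.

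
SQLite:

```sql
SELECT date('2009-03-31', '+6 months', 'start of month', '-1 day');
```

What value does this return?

2009-09-30

Adding +6 months to 2009-03-31 targets 2009-09-31. September 2009 has only 30 days, so SQLite normalizes the 1-day overflow forward to 2009-10-01.
`start of month` rewinds 2009-10-01 to 2009-10-01.
Going back 1 day from 2009-10-01 reaches 2009-09-30 (last day of September, 30 days).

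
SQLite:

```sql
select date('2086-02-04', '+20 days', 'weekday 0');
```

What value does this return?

2086-02-24

Advancing 20 more days within February lands on 2086-02-24.
`weekday 0` advances to the next Sunday; 2086-02-24 is already a Sunday, so it stays at 2086-02-24.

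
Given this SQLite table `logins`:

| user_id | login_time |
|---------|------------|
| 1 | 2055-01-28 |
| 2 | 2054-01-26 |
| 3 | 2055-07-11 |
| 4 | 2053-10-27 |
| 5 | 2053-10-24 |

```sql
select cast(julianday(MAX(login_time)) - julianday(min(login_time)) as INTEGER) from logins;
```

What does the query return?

625

MIN = 2053-10-24, MAX = 2055-07-11.
7 days remain in October 2053 after the 24th (31 − 24).
Full months from November 2053 through June 2055 contribute their day counts.
Then 11 days into July 2055.
Total: 7 + 30 + 31 + 31 + 28 + 31 + 30 + 31 + 30 + 31 + 31 + 30 + 31 + 30 + 31 + 31 + 28 + 31 + 30 + 31 + 30 + 11 = 625.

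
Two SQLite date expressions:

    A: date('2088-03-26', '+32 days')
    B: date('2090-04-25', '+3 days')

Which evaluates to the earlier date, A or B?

A = 2088-04-27.
B = 2090-04-28.
A is earlier.

A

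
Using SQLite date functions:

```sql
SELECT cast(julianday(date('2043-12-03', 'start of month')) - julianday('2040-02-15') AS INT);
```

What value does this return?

`start of month` rewinds 2043-12-03 to 2043-12-01.
14 days remain in February 2040 after the 15th (29 − 15).
Full months from March 2040 through November 2043 contribute their day counts.
Then 1 day into December 2043.
Total: 14 + 31 + 30 + 31 + 30 + 31 + 31 + 30 + 31 + 30 + 31 + 31 + 28 + 31 + 30 + 31 + 30 + 31 + 31 + 30 + 31 + 30 + 31 + 31 + 28 + 31 + 30 + 31 + 30 + 31 + 31 + 30 + 31 + 30 + 31 + 31 + 28 + 31 + 30 + 31 + 30 + 31 + 31 + 30 + 31 + 30 + 1 = 1385.

1385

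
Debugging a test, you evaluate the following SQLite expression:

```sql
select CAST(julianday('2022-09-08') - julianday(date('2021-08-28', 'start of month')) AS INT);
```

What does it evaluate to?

403

`start of month` rewinds 2021-08-28 to 2021-08-01.
30 days remain in August 2021 after the 1st (31 − 1).
Full months from September 2021 through August 2022 contribute their day counts.
Then 8 days into September 2022.
Total: 30 + 30 + 31 + 30 + 31 + 31 + 28 + 31 + 30 + 31 + 30 + 31 + 31 + 8 = 403.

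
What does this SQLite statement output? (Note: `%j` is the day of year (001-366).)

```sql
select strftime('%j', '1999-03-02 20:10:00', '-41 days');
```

First apply '-41 days': 1999-03-02 20:10:00 → 1999-01-20 20:10:00.
Day-of-year for 1999-01-20: days since 1999-01-01 inclusive = 20, zero-padded to 020.

020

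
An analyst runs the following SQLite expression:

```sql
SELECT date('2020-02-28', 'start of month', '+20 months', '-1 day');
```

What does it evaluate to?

2021-09-30

`start of month` rewinds 2020-02-28 to 2020-02-01.
Adding +20 months to 2020-02-01 gives 2021-10-01.
Going back 1 day from 2021-10-01 reaches 2021-09-30 (last day of September, 30 days).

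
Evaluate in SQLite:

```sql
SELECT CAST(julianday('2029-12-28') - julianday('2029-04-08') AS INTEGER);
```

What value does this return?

22 days remain in April 2029 after the 8th (30 − 8).
Full months from May 2029 through November 2029 contribute their day counts.
Then 28 days into December 2029.
Total: 22 + 31 + 30 + 31 + 31 + 30 + 31 + 30 + 28 = 264.

264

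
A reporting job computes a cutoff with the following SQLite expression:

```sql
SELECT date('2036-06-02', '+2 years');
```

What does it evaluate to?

2038-06-02

Adding +2 years to 2036-06-02 gives 2038-06-02.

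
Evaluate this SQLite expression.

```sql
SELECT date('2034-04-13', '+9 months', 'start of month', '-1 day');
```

2034-12-31

Adding +9 months to 2034-04-13 gives 2035-01-13.
`start of month` rewinds 2035-01-13 to 2035-01-01.
Going back 1 day from 2035-01-01 reaches 2034-12-31 (last day of December, 31 days).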